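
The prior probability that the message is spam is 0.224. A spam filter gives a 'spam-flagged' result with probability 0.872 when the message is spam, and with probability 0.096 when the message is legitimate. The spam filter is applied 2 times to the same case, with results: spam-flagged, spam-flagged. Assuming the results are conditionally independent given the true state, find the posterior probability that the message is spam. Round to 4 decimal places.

With H the event that the message is spam, the joint likelihood of the observed sequence is P(data|H) = 0.872·0.872 = 0.76038 and P(data|¬H) = 0.096·0.096 = 0.0092160.
Bayes: P(H|data) = 0.224·0.76038 / (0.224·0.76038 + 0.776·0.0092160) = 0.17033/0.17748 = 0.9597.

Posterior P(H) ≈ 0.9597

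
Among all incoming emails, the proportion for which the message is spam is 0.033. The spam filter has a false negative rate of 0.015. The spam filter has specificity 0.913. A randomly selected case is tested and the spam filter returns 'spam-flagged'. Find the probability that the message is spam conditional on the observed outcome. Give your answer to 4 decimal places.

P(H | E) ≈ 0.2787

Write H for 'the message is spam'. Prior odds H:¬H = 0.033/0.967 = 0.034126. For the 'spam-flagged' outcome, the likelihood ratio is 0.985/0.087 = 11.322.
Posterior odds = 0.034126 × 11.322 = 0.38637, so P(H|E) = 0.38637/(1+0.38637) = 0.2787.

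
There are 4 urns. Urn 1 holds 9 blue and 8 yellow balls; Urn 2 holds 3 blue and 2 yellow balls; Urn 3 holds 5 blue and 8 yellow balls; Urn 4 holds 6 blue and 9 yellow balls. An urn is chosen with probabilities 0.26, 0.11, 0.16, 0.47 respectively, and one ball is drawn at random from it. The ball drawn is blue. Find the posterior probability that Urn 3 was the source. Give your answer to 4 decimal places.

Tabulate prior·likelihood by source: [1] prior 0.26, lik 0.5294, product 0.1376; [2] prior 0.11, lik 0.6, product 0.06600; [3] prior 0.16, lik 0.3846, product 0.06154; [4] prior 0.47, lik 0.4, product 0.1880.
Normalizing constant = 0.45319; the posterior for Urn 3 is its product over the sum, 0.06154/0.45319 = 0.1358.

Posterior probability ≈ 0.1358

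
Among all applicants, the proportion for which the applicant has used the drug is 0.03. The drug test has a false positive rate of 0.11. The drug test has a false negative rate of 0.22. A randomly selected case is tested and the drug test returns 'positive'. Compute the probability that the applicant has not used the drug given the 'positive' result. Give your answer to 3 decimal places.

Write H for 'the applicant has used the drug'. Prior odds H:¬H = 0.03/0.97 = 0.030928. For the 'positive' outcome, the likelihood ratio is 0.78/0.11 = 7.0909.
Posterior odds = 0.030928 × 7.0909 = 0.21931, so P(H|E) = 0.21931/(1+0.21931) = 0.180. Then P(¬H|E) = 1 − 0.180 = 0.820.

P(¬H | E) ≈ 0.820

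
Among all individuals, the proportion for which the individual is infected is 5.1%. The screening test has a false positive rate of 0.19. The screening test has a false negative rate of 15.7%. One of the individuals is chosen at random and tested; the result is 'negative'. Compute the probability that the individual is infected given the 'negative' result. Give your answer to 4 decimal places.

P(H | E) ≈ 0.0103

Let H be the event that the individual is infected. P(H) = 0.051, so P(¬H) = 0.949. With E the 'negative' result, P(E|H) = 0.157 and P(E|¬H) = 0.81.
P(E) = 0.157·0.051 + 0.81·0.949 = 0.0080070 + 0.76869 = 0.77670.
By Bayes' theorem, P(H|E) = 0.0080070 / 0.77670 = 0.0103.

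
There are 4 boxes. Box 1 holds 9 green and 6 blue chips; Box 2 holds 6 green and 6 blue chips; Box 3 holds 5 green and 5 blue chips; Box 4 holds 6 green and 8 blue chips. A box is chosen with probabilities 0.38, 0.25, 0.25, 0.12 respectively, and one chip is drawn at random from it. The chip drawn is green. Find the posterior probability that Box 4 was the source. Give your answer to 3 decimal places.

Posterior probability ≈ 0.097

P(green|Box 1) = 0.6; P(green|Box 2) = 0.5; P(green|Box 3) = 0.5; P(green|Box 4) = 0.4286.
Prior × likelihood for each source: 0.38·0.6=0.2280, 0.25·0.5=0.1250, 0.25·0.5=0.1250, 0.12·0.4286=0.05143. Summing gives P(green) = 0.52943.
P(Box 4 | green) = 0.05143 / 0.52943 = 0.097.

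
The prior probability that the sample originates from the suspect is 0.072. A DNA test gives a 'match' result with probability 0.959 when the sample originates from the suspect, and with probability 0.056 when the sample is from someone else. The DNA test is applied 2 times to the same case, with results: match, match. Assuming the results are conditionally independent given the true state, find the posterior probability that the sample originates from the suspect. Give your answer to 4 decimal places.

With H the event that the sample originates from the suspect, the joint likelihood of the observed sequence is P(data|H) = 0.959·0.959 = 0.91968 and P(data|¬H) = 0.056·0.056 = 0.0031360.
Bayes: P(H|data) = 0.072·0.91968 / (0.072·0.91968 + 0.928·0.0031360) = 0.066217/0.069127 = 0.9579.

Posterior P(H) ≈ 0.9579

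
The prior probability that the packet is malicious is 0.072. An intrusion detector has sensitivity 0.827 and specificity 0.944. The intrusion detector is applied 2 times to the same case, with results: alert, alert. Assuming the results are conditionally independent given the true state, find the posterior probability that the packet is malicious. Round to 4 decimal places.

Posterior P(H) ≈ 0.9442

With H the event that the packet is malicious, the joint likelihood of the observed sequence is P(data|H) = 0.827·0.827 = 0.68393 and P(data|¬H) = 0.056·0.056 = 0.0031360.
Bayes: P(H|data) = 0.072·0.68393 / (0.072·0.68393 + 0.928·0.0031360) = 0.049243/0.052153 = 0.9442.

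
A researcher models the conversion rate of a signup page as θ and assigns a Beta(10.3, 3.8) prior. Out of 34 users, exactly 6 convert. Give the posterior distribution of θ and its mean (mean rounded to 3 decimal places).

The binomial likelihood is conjugate to the Beta prior: with 6 successes and 28 failures, the posterior is Beta(10.3+6, 3.8+28) = Beta(16.3, 31.8).
Posterior mean = α/(α+β) = 16.3/48.1 = 0.339.

Posterior: Beta(16.3, 31.8); mean ≈ 0.339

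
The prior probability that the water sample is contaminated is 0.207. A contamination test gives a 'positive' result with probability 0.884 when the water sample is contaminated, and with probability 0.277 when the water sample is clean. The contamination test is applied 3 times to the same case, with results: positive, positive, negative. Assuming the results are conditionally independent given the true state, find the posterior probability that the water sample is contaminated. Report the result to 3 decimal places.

With H the event that the water sample is contaminated, the joint likelihood of the observed sequence is P(data|H) = 0.884·0.884·0.116 = 0.090649 and P(data|¬H) = 0.277·0.277·0.723 = 0.055475.
Bayes: P(H|data) = 0.207·0.090649 / (0.207·0.090649 + 0.793·0.055475) = 0.018764/0.062756 = 0.2990.

Posterior P(H) ≈ 0.299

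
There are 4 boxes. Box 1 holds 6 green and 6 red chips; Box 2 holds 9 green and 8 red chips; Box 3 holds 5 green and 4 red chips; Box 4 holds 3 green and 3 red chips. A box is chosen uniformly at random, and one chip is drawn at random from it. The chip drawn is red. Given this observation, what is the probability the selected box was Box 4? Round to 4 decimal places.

Posterior probability ≈ 0.2611

P(red|Box 1) = 0.5; P(red|Box 2) = 0.4706; P(red|Box 3) = 0.4444; P(red|Box 4) = 0.5.
Prior × likelihood for each source: 0.25·0.5=0.1250, 0.25·0.4706=0.1176, 0.25·0.4444=0.1111, 0.25·0.5=0.1250. Summing gives P(red) = 0.47876.
P(Box 4 | red) = 0.1250 / 0.47876 = 0.2611.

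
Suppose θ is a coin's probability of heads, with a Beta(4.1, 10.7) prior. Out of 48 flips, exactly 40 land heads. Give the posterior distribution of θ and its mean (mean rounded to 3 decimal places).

Posterior: Beta(44.1, 18.7); mean ≈ 0.702

The binomial likelihood is conjugate to the Beta prior: with 40 successes and 8 failures, the posterior is Beta(4.1+40, 10.7+8) = Beta(44.1, 18.7).
E[θ | data] = 44.1/(44.1+18.7) = 0.702.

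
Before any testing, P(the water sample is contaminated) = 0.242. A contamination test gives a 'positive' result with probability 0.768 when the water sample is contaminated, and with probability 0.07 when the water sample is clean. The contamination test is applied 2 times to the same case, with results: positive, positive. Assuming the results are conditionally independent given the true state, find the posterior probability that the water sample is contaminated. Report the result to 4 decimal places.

Posterior P(H) ≈ 0.9746

With H the event that the water sample is contaminated, the joint likelihood of the observed sequence is P(data|H) = 0.768·0.768 = 0.58982 and P(data|¬H) = 0.07·0.07 = 0.0049000.
Bayes: P(H|data) = 0.242·0.58982 / (0.242·0.58982 + 0.758·0.0049000) = 0.14274/0.14645 = 0.9746.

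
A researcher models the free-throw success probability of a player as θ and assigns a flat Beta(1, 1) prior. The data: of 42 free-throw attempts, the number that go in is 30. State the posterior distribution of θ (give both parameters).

Posterior: Beta(31, 13)

Observing 30 successes and 12 failures updates Beta(1, 1) by adding the success and failure counts to the two shape parameters: α = 1+30 = 31, β = 1+12 = 13.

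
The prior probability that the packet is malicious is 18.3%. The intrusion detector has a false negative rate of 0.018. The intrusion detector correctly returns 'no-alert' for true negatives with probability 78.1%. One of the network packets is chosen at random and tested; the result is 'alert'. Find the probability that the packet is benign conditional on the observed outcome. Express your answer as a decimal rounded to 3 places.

Write H for 'the packet is malicious'. Prior odds H:¬H = 0.183/0.817 = 0.22399. For the 'alert' outcome, the likelihood ratio is 0.982/0.219 = 4.4840.
Posterior odds = 0.22399 × 4.4840 = 1.0044, so P(H|E) = 1.0044/(1+1.0044) = 0.501. Then P(¬H|E) = 1 − 0.501 = 0.499.

P(¬H | E) ≈ 0.499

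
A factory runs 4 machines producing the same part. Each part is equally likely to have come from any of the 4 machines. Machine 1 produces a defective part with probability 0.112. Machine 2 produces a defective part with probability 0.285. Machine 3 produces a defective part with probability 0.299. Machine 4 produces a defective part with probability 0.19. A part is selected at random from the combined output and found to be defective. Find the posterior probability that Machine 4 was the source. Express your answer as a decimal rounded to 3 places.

P(defective|M1) = 0.112; P(defective|M2) = 0.285; P(defective|M3) = 0.299; P(defective|M4) = 0.19.
Prior × likelihood for each source: 0.25·0.112=0.02800, 0.25·0.285=0.07125, 0.25·0.299=0.07475, 0.25·0.19=0.04750. Summing gives P(defective) = 0.22150.
P(Machine 4 | defective) = 0.04750 / 0.22150 = 0.214.

Posterior probability ≈ 0.214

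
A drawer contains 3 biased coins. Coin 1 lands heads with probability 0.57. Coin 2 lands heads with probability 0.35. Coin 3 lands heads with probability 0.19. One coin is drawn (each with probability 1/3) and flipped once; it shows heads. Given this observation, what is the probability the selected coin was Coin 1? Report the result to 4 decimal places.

P(heads|C1) = 0.57; P(heads|C2) = 0.35; P(heads|C3) = 0.19.
Prior × likelihood for each source: 0.333333·0.57=0.1900, 0.333333·0.35=0.1167, 0.333333·0.19=0.06333. Summing gives P(heads) = 0.37000.
P(Coin 1 | heads) = 0.1900 / 0.37000 = 0.5135.

Posterior probability ≈ 0.5135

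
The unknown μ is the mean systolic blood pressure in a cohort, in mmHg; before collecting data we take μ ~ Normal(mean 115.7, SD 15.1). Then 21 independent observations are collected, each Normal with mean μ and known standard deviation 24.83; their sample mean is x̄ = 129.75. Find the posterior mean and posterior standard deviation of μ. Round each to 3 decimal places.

With known σ, the Normal prior is conjugate. Weight on the data is w = (n/σ²)/(n/σ² + 1/τ₀²) = 0.0340617/(0.0340617+0.00438577) = 0.88593.
Posterior mean = w·x̄ + (1−w)·μ₀ = 0.88593·129.75 + 0.11407·115.7 = 128.147. Posterior variance = 1/(0.0340617+0.00438577) = 26.0095, so SD = 5.100.

Posterior mean ≈ 128.147; posterior SD ≈ 5.100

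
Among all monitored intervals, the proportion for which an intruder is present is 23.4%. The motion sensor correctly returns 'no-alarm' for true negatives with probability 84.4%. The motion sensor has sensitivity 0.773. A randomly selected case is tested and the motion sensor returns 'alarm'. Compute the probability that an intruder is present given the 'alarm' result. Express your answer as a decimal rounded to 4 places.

Write H for 'an intruder is present'. Prior odds H:¬H = 0.234/0.766 = 0.30548. For the 'alarm' outcome, the likelihood ratio is 0.773/0.156 = 4.9551.
Posterior odds = 0.30548 × 4.9551 = 1.5137, so P(H|E) = 1.5137/(1+1.5137) = 0.6022.

P(H | E) ≈ 0.6022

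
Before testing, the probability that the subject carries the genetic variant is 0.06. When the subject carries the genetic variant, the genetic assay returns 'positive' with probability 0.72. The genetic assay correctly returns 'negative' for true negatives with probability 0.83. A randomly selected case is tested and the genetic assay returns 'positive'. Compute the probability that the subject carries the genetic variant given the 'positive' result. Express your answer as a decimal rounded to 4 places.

Write H for 'the subject carries the genetic variant'. Prior odds H:¬H = 0.06/0.94 = 0.063830. For the 'positive' outcome, the likelihood ratio is 0.72/0.17 = 4.2353.
Posterior odds = 0.063830 × 4.2353 = 0.27034, so P(H|E) = 0.27034/(1+0.27034) = 0.2128.

P(H | E) ≈ 0.2128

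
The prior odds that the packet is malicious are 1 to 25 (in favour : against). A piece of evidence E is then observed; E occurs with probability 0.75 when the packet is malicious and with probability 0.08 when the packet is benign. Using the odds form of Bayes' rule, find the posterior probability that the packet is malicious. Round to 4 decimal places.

Posterior probability ≈ 0.2727

Prior odds = 1/25 = 0.040000. In log-odds, ln(0.040000) = -3.2189.
Add log likelihood ratio: ln(9.3750) = 2.2380.
Posterior log-odds = -0.98083, so posterior odds = exp(-0.98083) = 0.37500. Converting, P(H|E) = 0.37500/1.3750 = 0.2727.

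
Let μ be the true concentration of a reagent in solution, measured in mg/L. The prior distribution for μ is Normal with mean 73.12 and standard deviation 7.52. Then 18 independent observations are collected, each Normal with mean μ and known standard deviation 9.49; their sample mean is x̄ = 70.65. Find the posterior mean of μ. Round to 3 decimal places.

Posterior mean ≈ 70.851

With known σ, the Normal prior is conjugate. Weight on the data is w = (n/σ²)/(n/σ² + 1/τ₀²) = 0.199867/(0.199867+0.0176833) = 0.91872.
Posterior mean = w·x̄ + (1−w)·μ₀ = 0.91872·70.65 + 0.081284·73.12 = 70.851.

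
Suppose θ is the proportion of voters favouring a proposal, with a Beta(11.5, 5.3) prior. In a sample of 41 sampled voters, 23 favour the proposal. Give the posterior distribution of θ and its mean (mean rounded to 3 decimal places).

Observing 23 successes and 18 failures updates Beta(11.5, 5.3) by adding the success and failure counts to the two shape parameters: α = 11.5+23 = 34.5, β = 5.3+18 = 23.3.
Posterior mean = α/(α+β) = 34.5/57.8 = 0.597.

Posterior: Beta(34.5, 23.3); mean ≈ 0.597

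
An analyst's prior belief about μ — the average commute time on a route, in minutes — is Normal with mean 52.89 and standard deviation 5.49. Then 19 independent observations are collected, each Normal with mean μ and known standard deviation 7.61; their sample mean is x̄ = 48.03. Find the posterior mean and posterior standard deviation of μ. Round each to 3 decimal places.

Posterior mean ≈ 48.476; posterior SD ≈ 1.664

With known σ, the Normal prior is conjugate. Weight on the data is w = (n/σ²)/(n/σ² + 1/τ₀²) = 0.328083/(0.328083+0.0331784) = 0.90816.
Posterior mean = w·x̄ + (1−w)·μ₀ = 0.90816·48.03 + 0.091840·52.89 = 48.476. Posterior variance = 1/(0.328083+0.0331784) = 2.76808, so SD = 1.664.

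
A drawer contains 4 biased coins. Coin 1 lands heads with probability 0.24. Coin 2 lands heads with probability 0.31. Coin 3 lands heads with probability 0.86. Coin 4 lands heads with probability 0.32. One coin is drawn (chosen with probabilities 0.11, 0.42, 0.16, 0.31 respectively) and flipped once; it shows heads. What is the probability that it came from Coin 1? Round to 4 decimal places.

Tabulate prior·likelihood by source: [1] prior 0.11, lik 0.24, product 0.02640; [2] prior 0.42, lik 0.31, product 0.1302; [3] prior 0.16, lik 0.86, product 0.1376; [4] prior 0.31, lik 0.32, product 0.09920.
Normalizing constant = 0.39340; the posterior for Coin 1 is its product over the sum, 0.02640/0.39340 = 0.0671.

Posterior probability ≈ 0.0671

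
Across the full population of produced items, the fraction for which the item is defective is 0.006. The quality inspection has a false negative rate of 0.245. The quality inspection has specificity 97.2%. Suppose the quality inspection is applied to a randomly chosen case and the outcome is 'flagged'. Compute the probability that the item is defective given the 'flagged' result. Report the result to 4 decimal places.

Let H be the event that the item is defective. P(H) = 0.006, so P(¬H) = 0.994. With E the 'flagged' result, P(E|H) = 0.755 and P(E|¬H) = 0.028.
P(E) = 0.755·0.006 + 0.028·0.994 = 0.0045300 + 0.027832 = 0.032362.
By Bayes' theorem, P(H|E) = 0.0045300 / 0.032362 = 0.1400.

P(H | E) ≈ 0.1400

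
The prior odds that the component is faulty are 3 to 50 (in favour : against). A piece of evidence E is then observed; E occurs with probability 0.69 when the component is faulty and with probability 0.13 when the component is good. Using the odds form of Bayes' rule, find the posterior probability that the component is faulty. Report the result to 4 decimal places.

Prior odds = 3/50 = 0.060000.
Likelihood ratio for E = 0.69/0.13 = 5.3077.
Posterior odds = prior odds × LR = 0.31846.
Posterior probability = odds/(1+odds) = 0.31846/1.3185 = 0.2415.

Posterior probability ≈ 0.2415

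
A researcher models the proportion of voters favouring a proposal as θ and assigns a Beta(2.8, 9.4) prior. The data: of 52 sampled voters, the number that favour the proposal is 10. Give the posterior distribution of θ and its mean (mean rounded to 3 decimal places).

The binomial likelihood is conjugate to the Beta prior: with 10 successes and 42 failures, the posterior is Beta(2.8+10, 9.4+42) = Beta(12.8, 51.4).
E[θ | data] = 12.8/(12.8+51.4) = 0.199.

Posterior: Beta(12.8, 51.4); mean ≈ 0.199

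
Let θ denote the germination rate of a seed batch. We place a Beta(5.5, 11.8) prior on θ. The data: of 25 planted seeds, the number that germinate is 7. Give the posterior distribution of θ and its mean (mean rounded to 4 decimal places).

Observing 7 successes and 18 failures updates Beta(5.5, 11.8) by adding the success and failure counts to the two shape parameters: α = 5.5+7 = 12.5, β = 11.8+18 = 29.8.
E[θ | data] = 12.5/(12.5+29.8) = 0.2955.

Posterior: Beta(12.5, 29.8); mean ≈ 0.2955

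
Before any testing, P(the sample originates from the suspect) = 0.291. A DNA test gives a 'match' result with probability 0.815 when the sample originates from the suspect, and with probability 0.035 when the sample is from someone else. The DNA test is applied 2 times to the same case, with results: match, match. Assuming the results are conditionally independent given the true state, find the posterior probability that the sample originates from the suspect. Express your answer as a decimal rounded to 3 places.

Posterior P(H) ≈ 0.996

Let H be the event that the sample originates from the suspect; start with P(H) = 0.291. P('match'|H) = 0.815, P('match'|¬H) = 0.035.
Update on result 1 ('match'): P(H) ← 0.815·0.2910 / (0.815·0.2910 + 0.035·0.7090) = 0.23716/0.26198 = 0.9053.
Update on result 2 ('match'): P(H) ← 0.815·0.9053 / (0.815·0.9053 + 0.035·0.0947) = 0.73780/0.74112 = 0.9955.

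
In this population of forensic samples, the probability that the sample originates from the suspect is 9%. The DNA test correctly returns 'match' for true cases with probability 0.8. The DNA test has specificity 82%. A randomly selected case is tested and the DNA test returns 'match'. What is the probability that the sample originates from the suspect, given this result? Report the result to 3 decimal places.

Let H be the event that the sample originates from the suspect. P(H) = 0.09, so P(¬H) = 0.91. With E the 'match' result, P(E|H) = 0.8 and P(E|¬H) = 0.18.
P(E) = 0.8·0.09 + 0.18·0.91 = 0.072000 + 0.16380 = 0.23580.
By Bayes' theorem, P(H|E) = 0.072000 / 0.23580 = 0.305.

P(H | E) ≈ 0.305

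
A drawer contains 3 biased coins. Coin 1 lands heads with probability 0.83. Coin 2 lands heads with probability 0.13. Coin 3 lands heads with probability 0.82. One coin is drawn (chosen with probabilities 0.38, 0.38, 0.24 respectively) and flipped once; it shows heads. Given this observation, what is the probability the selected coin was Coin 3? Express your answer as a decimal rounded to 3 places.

P(heads|C1) = 0.83; P(heads|C2) = 0.13; P(heads|C3) = 0.82.
Prior × likelihood for each source: 0.38·0.83=0.3154, 0.38·0.13=0.04940, 0.24·0.82=0.1968. Summing gives P(heads) = 0.56160.
P(Coin 3 | heads) = 0.1968 / 0.56160 = 0.350.

Posterior probability ≈ 0.350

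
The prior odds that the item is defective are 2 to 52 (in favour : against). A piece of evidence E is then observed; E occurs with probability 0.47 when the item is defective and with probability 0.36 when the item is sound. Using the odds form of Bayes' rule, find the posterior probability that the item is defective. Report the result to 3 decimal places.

Posterior probability ≈ 0.048

Prior odds = 2/52 = 0.038462.
Likelihood ratio for E = 0.47/0.36 = 1.3056.
Posterior odds = prior odds × LR = 0.050214.
Posterior probability = odds/(1+odds) = 0.050214/1.0502 = 0.048.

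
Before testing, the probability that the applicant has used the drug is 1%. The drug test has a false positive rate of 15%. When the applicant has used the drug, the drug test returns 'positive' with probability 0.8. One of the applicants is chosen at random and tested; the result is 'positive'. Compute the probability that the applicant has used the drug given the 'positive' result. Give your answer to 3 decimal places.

Write H for 'the applicant has used the drug'. Prior odds H:¬H = 0.01/0.99 = 0.010101. For the 'positive' outcome, the likelihood ratio is 0.8/0.15 = 5.3333.
Posterior odds = 0.010101 × 5.3333 = 0.053872, so P(H|E) = 0.053872/(1+0.053872) = 0.051.

P(H | E) ≈ 0.051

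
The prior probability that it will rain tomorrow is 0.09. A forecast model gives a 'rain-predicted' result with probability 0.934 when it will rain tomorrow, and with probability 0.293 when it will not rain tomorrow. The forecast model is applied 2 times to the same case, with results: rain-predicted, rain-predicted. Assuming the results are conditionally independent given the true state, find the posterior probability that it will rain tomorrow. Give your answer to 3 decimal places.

Posterior P(H) ≈ 0.501

With H the event that it will rain tomorrow, the joint likelihood of the observed sequence is P(data|H) = 0.934·0.934 = 0.87236 and P(data|¬H) = 0.293·0.293 = 0.085849.
Bayes: P(H|data) = 0.09·0.87236 / (0.09·0.87236 + 0.91·0.085849) = 0.078512/0.15663 = 0.5012.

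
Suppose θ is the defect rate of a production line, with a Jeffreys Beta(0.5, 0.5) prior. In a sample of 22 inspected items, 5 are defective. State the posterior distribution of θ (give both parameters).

Posterior: Beta(5.5, 17.5)

The binomial likelihood is conjugate to the Beta prior: with 5 successes and 17 failures, the posterior is Beta(0.5+5, 0.5+17) = Beta(5.5, 17.5).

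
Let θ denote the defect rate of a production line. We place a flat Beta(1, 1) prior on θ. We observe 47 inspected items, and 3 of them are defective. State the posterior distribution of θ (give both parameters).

Posterior: Beta(4, 45)

Observing 3 successes and 44 failures updates Beta(1, 1) by adding the success and failure counts to the two shape parameters: α = 1+3 = 4, β = 1+44 = 45.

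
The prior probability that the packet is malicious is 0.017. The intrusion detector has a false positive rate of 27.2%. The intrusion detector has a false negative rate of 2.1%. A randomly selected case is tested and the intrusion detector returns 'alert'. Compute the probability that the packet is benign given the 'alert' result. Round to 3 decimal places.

Write H for 'the packet is malicious'. Prior odds H:¬H = 0.017/0.983 = 0.017294. For the 'alert' outcome, the likelihood ratio is 0.979/0.272 = 3.5993.
Posterior odds = 0.017294 × 3.5993 = 0.062246, so P(H|E) = 0.062246/(1+0.062246) = 0.059. Then P(¬H|E) = 1 − 0.059 = 0.941.

P(¬H | E) ≈ 0.941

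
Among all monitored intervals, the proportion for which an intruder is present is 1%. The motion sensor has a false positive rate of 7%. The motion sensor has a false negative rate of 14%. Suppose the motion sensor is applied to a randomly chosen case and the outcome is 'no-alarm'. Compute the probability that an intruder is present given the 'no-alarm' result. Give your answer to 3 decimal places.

P(H | E) ≈ 0.002

Write H for 'an intruder is present'. Prior odds H:¬H = 0.01/0.99 = 0.010101. For the 'no-alarm' outcome, the likelihood ratio is 0.14/0.93 = 0.15054.
Posterior odds = 0.010101 × 0.15054 = 0.0015206, so P(H|E) = 0.0015206/(1+0.0015206) = 0.002.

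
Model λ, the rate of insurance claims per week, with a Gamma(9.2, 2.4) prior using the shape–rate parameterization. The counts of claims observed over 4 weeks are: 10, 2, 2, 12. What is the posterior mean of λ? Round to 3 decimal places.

Total count ∑xᵢ = 26 over n = 4 weeks.
Gamma is conjugate to the Poisson likelihood: posterior is Gamma(shape = 9.2+26 = 35.2, rate = 2.4+4 = 6.4).
Posterior mean = shape/rate = 35.2/6.4 = 5.500.

Posterior mean ≈ 5.500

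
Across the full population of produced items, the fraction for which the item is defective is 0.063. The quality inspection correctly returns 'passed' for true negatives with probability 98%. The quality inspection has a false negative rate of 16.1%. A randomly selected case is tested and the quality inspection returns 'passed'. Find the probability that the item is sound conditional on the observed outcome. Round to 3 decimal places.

P(¬H | E) ≈ 0.989

Write H for 'the item is defective'. Prior odds H:¬H = 0.063/0.937 = 0.067236. For the 'passed' outcome, the likelihood ratio is 0.161/0.98 = 0.16429.
Posterior odds = 0.067236 × 0.16429 = 0.011046, so P(H|E) = 0.011046/(1+0.011046) = 0.011. Then P(¬H|E) = 1 − 0.011 = 0.989.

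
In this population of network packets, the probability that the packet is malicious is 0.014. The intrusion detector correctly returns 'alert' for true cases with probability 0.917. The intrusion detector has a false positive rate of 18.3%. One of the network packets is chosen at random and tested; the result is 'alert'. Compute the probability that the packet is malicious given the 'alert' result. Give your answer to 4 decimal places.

Write H for 'the packet is malicious'. Prior odds H:¬H = 0.014/0.986 = 0.014199. For the 'alert' outcome, the likelihood ratio is 0.917/0.183 = 5.0109.
Posterior odds = 0.014199 × 5.0109 = 0.071149, so P(H|E) = 0.071149/(1+0.071149) = 0.0664.

P(H | E) ≈ 0.0664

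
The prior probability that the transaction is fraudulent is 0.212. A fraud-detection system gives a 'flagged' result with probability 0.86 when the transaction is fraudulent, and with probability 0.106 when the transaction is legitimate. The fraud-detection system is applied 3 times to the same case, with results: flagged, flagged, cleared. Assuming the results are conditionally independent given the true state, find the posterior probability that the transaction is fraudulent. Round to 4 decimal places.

With H the event that the transaction is fraudulent, the joint likelihood of the observed sequence is P(data|H) = 0.86·0.86·0.14 = 0.10354 and P(data|¬H) = 0.106·0.106·0.894 = 0.010045.
Bayes: P(H|data) = 0.212·0.10354 / (0.212·0.10354 + 0.788·0.010045) = 0.021951/0.029867 = 0.7350.

Posterior P(H) ≈ 0.7350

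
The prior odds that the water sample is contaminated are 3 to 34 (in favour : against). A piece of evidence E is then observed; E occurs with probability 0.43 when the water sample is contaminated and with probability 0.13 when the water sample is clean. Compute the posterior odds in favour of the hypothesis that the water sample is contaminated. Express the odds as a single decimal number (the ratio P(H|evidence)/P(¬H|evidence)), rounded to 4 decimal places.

Posterior odds ≈ 0.2919

Prior odds = 3/34 = 0.088235.
Likelihood ratio for E = 0.43/0.13 = 3.3077.
Posterior odds = prior odds × LR = 0.29186.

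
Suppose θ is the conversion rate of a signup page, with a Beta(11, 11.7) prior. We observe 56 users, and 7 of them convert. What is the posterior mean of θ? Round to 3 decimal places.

Posterior mean ≈ 0.229

The binomial likelihood is conjugate to the Beta prior: with 7 successes and 49 failures, the posterior is Beta(11+7, 11.7+49) = Beta(18, 60.7).
Posterior mean = α/(α+β) = 18/78.7 = 0.229.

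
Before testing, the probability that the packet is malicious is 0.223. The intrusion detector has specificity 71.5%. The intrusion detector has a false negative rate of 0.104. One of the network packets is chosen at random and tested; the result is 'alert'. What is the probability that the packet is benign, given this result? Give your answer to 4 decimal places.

Let H be the event that the packet is malicious. P(H) = 0.223, so P(¬H) = 0.777. With E the 'alert' result, P(E|H) = 0.896 and P(E|¬H) = 0.285.
P(E) = 0.896·0.223 + 0.285·0.777 = 0.19981 + 0.22144 = 0.42125.
By Bayes' theorem, P(H|E) = 0.19981 / 0.42125 = 0.4743. Hence P(¬H|E) = 1 − 0.4743 = 0.5257.

P(¬H | E) ≈ 0.5257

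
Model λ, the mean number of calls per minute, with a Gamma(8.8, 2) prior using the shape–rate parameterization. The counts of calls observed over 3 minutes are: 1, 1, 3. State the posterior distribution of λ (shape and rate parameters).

Posterior: Gamma(shape=13.8, rate=5)

The Poisson likelihood adds the total count to the shape and the number of exposure periods to the rate. Here ∑xᵢ = 5 and n = 3, so shape 8.8→13.8 and rate 2→5.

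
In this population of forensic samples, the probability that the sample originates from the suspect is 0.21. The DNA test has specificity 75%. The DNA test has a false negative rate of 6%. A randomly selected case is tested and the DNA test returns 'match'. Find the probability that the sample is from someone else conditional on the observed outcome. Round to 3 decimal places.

Let H be the event that the sample originates from the suspect. P(H) = 0.21, so P(¬H) = 0.79. With E the 'match' result, P(E|H) = 0.94 and P(E|¬H) = 0.25.
P(E) = 0.94·0.21 + 0.25·0.79 = 0.19740 + 0.19750 = 0.39490.
By Bayes' theorem, P(H|E) = 0.19740 / 0.39490 = 0.500. Hence P(¬H|E) = 1 − 0.500 = 0.500.

P(¬H | E) ≈ 0.500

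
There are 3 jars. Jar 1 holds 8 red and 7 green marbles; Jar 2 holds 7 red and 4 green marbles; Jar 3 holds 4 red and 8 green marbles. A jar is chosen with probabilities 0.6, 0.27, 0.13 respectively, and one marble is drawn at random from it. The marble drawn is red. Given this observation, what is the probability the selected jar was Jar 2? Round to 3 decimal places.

P(red|Jar 1) = 0.5333; P(red|Jar 2) = 0.6364; P(red|Jar 3) = 0.3333.
Prior × likelihood for each source: 0.6·0.5333=0.3200, 0.27·0.6364=0.1718, 0.13·0.3333=0.04333. Summing gives P(red) = 0.53515.
P(Jar 2 | red) = 0.1718 / 0.53515 = 0.321.

Posterior probability ≈ 0.321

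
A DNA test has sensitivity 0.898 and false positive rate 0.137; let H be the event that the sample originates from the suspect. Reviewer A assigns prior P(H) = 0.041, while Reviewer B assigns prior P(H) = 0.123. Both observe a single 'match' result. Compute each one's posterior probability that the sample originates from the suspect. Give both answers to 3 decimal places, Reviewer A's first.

The likelihood ratio for a 'match' result is 0.898/0.137 = 6.5547.
Reviewer A: prior odds 0.041/0.959 = 0.042753; posterior odds 0.28023; posterior probability 0.219.
Reviewer B: prior odds 0.123/0.877 = 0.14025; posterior odds 0.91931; posterior probability 0.479.

Reviewer A: 0.219; Reviewer B: 0.479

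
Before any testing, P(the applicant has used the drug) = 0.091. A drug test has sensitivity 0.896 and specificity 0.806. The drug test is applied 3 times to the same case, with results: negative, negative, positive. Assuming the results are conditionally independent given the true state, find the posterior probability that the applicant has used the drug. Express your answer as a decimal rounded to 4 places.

Posterior P(H) ≈ 0.0076

With H the event that the applicant has used the drug, the joint likelihood of the observed sequence is P(data|H) = 0.104·0.104·0.896 = 0.0096911 and P(data|¬H) = 0.806·0.806·0.194 = 0.12603.
Bayes: P(H|data) = 0.091·0.0096911 / (0.091·0.0096911 + 0.909·0.12603) = 0.00088189/0.11544 = 0.0076.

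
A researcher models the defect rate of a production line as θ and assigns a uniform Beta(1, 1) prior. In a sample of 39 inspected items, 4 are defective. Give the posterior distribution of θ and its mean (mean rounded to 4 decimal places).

Posterior: Beta(5, 36); mean ≈ 0.1220

Observing 4 successes and 35 failures updates Beta(1, 1) by adding the success and failure counts to the two shape parameters: α = 1+4 = 5, β = 1+35 = 36.
Posterior mean = α/(α+β) = 5/41 = 0.1220.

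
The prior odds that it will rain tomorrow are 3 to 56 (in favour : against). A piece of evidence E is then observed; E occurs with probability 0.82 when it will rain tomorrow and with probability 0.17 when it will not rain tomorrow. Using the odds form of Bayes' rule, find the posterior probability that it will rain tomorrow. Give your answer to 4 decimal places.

Posterior probability ≈ 0.2053

Prior odds = 3/56 = 0.053571.
Likelihood ratio for E = 0.82/0.17 = 4.8235.
Posterior odds = prior odds × LR = 0.25840.
Posterior probability = odds/(1+odds) = 0.25840/1.2584 = 0.2053.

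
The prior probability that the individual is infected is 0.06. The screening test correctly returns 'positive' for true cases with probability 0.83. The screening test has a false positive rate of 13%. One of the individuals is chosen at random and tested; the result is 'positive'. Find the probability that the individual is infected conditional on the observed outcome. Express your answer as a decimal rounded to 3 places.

Write H for 'the individual is infected'. Prior odds H:¬H = 0.06/0.94 = 0.063830. For the 'positive' outcome, the likelihood ratio is 0.83/0.13 = 6.3846.
Posterior odds = 0.063830 × 6.3846 = 0.40753, so P(H|E) = 0.40753/(1+0.40753) = 0.290.

P(H | E) ≈ 0.290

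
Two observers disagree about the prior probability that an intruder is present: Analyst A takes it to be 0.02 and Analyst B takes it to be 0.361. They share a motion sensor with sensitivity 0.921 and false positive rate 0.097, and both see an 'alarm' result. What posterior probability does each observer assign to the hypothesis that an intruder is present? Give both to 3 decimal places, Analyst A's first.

P('+'|H) = 0.921, P('+'|¬H) = 0.097.
Analyst A: numerator 0.921·0.02 = 0.018420; evidence = 0.018420+0.097·0.98 = 0.11348; posterior = 0.162.
Analyst B: numerator 0.921·0.361 = 0.33248; evidence = 0.33248+0.097·0.639 = 0.39446; posterior = 0.843.

Analyst A: 0.162; Analyst B: 0.843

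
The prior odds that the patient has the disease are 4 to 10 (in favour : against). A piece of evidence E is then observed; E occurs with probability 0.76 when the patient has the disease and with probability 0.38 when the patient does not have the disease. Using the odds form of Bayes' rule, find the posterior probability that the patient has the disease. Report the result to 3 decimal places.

Posterior probability ≈ 0.444

Prior odds = 4/10 = 0.40000. In log-odds, ln(0.40000) = -0.91629.
Add log likelihood ratio: ln(2.0000) = 0.69315.
Posterior log-odds = -0.22314, so posterior odds = exp(-0.22314) = 0.80000. Converting, P(H|E) = 0.80000/1.8000 = 0.444.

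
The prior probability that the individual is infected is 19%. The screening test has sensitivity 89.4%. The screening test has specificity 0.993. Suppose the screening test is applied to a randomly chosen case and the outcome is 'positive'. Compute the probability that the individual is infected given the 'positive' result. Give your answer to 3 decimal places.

P(H | E) ≈ 0.968

Write H for 'the individual is infected'. Prior odds H:¬H = 0.19/0.81 = 0.23457. For the 'positive' outcome, the likelihood ratio is 0.894/0.007 = 127.71.
Posterior odds = 0.23457 × 127.71 = 29.958, so P(H|E) = 29.958/(1+29.958) = 0.968.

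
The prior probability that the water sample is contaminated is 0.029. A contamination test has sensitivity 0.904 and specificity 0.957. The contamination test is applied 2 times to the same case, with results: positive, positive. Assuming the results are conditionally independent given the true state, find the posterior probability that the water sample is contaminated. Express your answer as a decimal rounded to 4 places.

Posterior P(H) ≈ 0.9296

Let H be the event that the water sample is contaminated; start with P(H) = 0.029. P('positive'|H) = 0.904, P('positive'|¬H) = 0.043.
Update on result 1 ('positive'): P(H) ← 0.904·0.0290 / (0.904·0.0290 + 0.043·0.9710) = 0.026216/0.067969 = 0.3857.
Update on result 2 ('positive'): P(H) ← 0.904·0.3857 / (0.904·0.3857 + 0.043·0.6143) = 0.34868/0.37509 = 0.9296.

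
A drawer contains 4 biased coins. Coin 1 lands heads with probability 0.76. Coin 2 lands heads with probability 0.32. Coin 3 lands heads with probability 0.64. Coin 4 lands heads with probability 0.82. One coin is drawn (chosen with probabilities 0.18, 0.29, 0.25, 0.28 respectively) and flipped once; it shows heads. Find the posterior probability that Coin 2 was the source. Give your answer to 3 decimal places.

Tabulate prior·likelihood by source: [1] prior 0.18, lik 0.76, product 0.1368; [2] prior 0.29, lik 0.32, product 0.09280; [3] prior 0.25, lik 0.64, product 0.1600; [4] prior 0.28, lik 0.82, product 0.2296.
Normalizing constant = 0.61920; the posterior for Coin 2 is its product over the sum, 0.09280/0.61920 = 0.150.

Posterior probability ≈ 0.150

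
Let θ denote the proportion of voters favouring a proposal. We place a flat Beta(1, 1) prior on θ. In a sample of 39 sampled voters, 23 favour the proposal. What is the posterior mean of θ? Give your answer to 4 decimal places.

Observing 23 successes and 16 failures updates Beta(1, 1) by adding the success and failure counts to the two shape parameters: α = 1+23 = 24, β = 1+16 = 17.
Posterior mean = α/(α+β) = 24/41 = 0.5854.

Posterior mean ≈ 0.5854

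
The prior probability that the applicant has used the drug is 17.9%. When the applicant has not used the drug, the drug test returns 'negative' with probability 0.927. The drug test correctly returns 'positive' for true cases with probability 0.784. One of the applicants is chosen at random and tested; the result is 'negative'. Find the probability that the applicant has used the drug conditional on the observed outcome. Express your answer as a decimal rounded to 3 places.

Let H be the event that the applicant has used the drug. P(H) = 0.179, so P(¬H) = 0.821. With E the 'negative' result, P(E|H) = 0.216 and P(E|¬H) = 0.927.
P(E) = 0.216·0.179 + 0.927·0.821 = 0.038664 + 0.76107 = 0.79973.
By Bayes' theorem, P(H|E) = 0.038664 / 0.79973 = 0.048.

P(H | E) ≈ 0.048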